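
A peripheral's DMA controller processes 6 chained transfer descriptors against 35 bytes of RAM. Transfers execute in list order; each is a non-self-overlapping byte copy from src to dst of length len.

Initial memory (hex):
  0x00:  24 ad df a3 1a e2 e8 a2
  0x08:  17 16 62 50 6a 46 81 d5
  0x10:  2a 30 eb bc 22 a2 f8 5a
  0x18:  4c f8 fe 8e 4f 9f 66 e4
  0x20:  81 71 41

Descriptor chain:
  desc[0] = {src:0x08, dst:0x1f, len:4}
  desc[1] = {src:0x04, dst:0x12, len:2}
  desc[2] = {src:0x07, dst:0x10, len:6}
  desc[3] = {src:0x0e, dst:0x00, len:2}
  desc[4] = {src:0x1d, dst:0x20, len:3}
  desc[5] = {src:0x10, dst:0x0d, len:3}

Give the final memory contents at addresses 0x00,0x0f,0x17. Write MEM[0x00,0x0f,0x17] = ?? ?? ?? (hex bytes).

MEM[0x00,0x0f,0x17] = 81 16 5a

  after D0: wrote 4B at 0x1f = 17166250
  after D1: wrote 2B at 0x12 = 1ae2
  after D2: wrote 6B at 0x10 = a2171662506a
  after D3: wrote 2B at 0x00 = 81d5
  after D4: wrote 3B at 0x20 = 9f6617
  after D5: wrote 3B at 0x0d = a21716
query mem[0x00]=0x81, mem[0x0f]=0x16, mem[0x17]=0x5a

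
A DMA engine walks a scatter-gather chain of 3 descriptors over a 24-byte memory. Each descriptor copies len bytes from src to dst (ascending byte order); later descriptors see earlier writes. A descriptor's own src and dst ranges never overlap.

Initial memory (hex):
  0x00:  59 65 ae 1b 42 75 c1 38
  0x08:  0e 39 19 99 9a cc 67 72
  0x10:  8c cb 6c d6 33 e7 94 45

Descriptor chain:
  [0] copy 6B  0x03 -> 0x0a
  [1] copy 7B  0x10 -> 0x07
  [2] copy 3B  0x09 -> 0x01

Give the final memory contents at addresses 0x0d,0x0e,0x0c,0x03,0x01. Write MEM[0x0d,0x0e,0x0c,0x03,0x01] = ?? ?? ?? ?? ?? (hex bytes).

D0: mem[0x0a..0x0f] <- [1b 42 75 c1 38 0e]
D1: mem[0x07..0x0d] <- [8c cb 6c d6 33 e7 94]
D2: mem[0x01..0x03] <- [6c d6 33]
query mem[0x0d]=0x94, mem[0x0e]=0x38, mem[0x0c]=0xe7, mem[0x03]=0x33, mem[0x01]=0x6c

MEM[0x0d,0x0e,0x0c,0x03,0x01] = 94 38 e7 33 6c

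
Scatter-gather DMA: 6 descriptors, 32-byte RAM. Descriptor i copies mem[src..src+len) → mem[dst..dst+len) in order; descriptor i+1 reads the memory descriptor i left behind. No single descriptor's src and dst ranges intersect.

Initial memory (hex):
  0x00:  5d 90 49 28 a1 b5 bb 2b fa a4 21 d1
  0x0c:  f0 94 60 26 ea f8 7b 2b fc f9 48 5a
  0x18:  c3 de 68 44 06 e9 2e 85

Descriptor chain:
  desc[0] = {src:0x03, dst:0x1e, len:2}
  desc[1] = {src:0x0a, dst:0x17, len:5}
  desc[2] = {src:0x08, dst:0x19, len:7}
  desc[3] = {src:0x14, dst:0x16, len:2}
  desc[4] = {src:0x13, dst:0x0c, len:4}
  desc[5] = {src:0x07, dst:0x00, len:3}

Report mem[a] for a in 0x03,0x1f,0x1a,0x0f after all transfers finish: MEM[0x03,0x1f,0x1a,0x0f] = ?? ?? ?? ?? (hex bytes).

  after D0: wrote 2B at 0x1e = 28a1
  after D1: wrote 5B at 0x17 = 21d1f09460
  after D2: wrote 7B at 0x19 = faa421d1f09460
  after D3: wrote 2B at 0x16 = fcf9
  after D4: wrote 4B at 0x0c = 2bfcf9fc
  after D5: wrote 3B at 0x00 = 2bfaa4
query mem[0x03]=0x28, mem[0x1f]=0x60, mem[0x1a]=0xa4, mem[0x0f]=0xfc

MEM[0x03,0x1f,0x1a,0x0f] = 28 60 a4 fc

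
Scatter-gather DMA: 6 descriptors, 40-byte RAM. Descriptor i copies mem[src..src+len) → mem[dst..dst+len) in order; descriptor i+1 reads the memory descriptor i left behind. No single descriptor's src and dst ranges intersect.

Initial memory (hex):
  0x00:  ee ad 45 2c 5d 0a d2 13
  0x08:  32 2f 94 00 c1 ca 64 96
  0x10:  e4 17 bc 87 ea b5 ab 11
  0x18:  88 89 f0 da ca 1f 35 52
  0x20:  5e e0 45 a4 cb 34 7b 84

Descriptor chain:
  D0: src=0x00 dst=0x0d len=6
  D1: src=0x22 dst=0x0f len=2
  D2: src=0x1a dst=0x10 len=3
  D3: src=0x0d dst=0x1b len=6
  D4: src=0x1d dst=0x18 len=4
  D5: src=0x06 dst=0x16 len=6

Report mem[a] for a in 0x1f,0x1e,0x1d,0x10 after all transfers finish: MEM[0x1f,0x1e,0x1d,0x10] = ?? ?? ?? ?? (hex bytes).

  after D0: wrote 6B at 0x0d = eead452c5d0a
  after D1: wrote 2B at 0x0f = 45a4
  after D2: wrote 3B at 0x10 = f0daca
  after D3: wrote 6B at 0x1b = eead45f0daca
  after D4: wrote 4B at 0x18 = 45f0daca
  after D5: wrote 6B at 0x16 = d213322f9400
query mem[0x1f]=0xda, mem[0x1e]=0xf0, mem[0x1d]=0x45, mem[0x10]=0xf0

MEM[0x1f,0x1e,0x1d,0x10] = da f0 45 f0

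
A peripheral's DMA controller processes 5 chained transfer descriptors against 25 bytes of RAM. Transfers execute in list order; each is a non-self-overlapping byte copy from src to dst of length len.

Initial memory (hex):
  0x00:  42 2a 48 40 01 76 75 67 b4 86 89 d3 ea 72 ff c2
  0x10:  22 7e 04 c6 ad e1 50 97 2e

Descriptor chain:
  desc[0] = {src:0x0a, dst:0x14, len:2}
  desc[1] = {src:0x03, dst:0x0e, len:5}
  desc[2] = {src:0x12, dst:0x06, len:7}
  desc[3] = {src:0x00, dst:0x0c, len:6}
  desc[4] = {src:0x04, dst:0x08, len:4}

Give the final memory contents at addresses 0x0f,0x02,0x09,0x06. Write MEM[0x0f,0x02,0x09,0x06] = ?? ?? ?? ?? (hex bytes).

MEM[0x0f,0x02,0x09,0x06] = 40 48 76 67

#0 dst[0x14+2] := {0x89,0xd3}
#1 dst[0x0e+5] := {0x40,0x01,0x76,0x75,0x67}
#2 dst[0x06+7] := {0x67,0xc6,0x89,0xd3,0x50,0x97,0x2e}
#3 dst[0x0c+6] := {0x42,0x2a,0x48,0x40,0x01,0x76}
#4 dst[0x08+4] := {0x01,0x76,0x67,0xc6}
query mem[0x0f]=0x40, mem[0x02]=0x48, mem[0x09]=0x76, mem[0x06]=0x67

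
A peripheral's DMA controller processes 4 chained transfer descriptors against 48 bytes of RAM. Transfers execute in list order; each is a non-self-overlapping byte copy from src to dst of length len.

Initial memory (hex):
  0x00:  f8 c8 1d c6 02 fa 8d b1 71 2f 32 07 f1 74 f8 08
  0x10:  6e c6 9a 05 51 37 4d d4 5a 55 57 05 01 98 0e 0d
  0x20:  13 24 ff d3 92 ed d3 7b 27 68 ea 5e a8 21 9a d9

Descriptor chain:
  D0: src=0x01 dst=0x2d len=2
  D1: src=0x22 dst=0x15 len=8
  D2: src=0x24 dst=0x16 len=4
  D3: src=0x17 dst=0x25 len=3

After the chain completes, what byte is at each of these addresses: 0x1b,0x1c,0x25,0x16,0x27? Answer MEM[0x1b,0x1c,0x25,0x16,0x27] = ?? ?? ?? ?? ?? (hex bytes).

MEM[0x1b,0x1c,0x25,0x16,0x27] = 27 68 ed 92 7b

[0] 0x01->0x2d len=2 : c8 1d
[1] 0x22->0x15 len=8 : ff d3 92 ed d3 7b 27 68
[2] 0x24->0x16 len=4 : 92 ed d3 7b
[3] 0x17->0x25 len=3 : ed d3 7b
query mem[0x1b]=0x27, mem[0x1c]=0x68, mem[0x25]=0xed, mem[0x16]=0x92, mem[0x27]=0x7b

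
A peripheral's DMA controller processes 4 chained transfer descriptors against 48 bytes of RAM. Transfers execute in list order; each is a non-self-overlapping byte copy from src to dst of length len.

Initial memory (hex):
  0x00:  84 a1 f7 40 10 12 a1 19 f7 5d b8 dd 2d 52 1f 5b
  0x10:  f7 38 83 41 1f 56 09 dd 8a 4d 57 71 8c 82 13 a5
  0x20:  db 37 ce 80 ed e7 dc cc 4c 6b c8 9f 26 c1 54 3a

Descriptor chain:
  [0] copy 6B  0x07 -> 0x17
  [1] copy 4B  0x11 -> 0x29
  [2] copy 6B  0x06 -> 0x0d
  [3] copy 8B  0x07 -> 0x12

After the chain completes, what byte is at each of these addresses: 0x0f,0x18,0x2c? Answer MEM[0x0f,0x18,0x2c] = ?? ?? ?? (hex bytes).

MEM[0x0f,0x18,0x2c] = f7 a1 1f

D0: mem[0x17..0x1c] <- [19 f7 5d b8 dd 2d]
D1: mem[0x29..0x2c] <- [38 83 41 1f]
D2: mem[0x0d..0x12] <- [a1 19 f7 5d b8 dd]
D3: mem[0x12..0x19] <- [19 f7 5d b8 dd 2d a1 19]
query mem[0x0f]=0xf7, mem[0x18]=0xa1, mem[0x2c]=0x1f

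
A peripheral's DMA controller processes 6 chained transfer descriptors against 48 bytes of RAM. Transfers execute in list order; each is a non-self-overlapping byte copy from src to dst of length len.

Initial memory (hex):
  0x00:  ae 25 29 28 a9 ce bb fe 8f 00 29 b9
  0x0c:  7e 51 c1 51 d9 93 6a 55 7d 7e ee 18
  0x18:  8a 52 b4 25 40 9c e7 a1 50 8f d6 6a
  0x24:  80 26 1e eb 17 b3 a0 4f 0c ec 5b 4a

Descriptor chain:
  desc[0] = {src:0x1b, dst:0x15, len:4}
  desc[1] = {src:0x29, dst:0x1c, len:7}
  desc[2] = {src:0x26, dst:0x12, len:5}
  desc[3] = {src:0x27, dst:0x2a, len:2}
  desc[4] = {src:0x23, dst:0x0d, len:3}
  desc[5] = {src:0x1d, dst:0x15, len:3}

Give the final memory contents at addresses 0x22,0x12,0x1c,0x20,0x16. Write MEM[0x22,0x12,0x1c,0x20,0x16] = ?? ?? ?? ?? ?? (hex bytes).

  after D0: wrote 4B at 0x15 = 25409ce7
  after D1: wrote 7B at 0x1c = b3a04f0cec5b4a
  after D2: wrote 5B at 0x12 = 1eeb17b3a0
  after D3: wrote 2B at 0x2a = eb17
  after D4: wrote 3B at 0x0d = 6a8026
  after D5: wrote 3B at 0x15 = a04f0c
query mem[0x22]=0x4a, mem[0x12]=0x1e, mem[0x1c]=0xb3, mem[0x20]=0xec, mem[0x16]=0x4f

MEM[0x22,0x12,0x1c,0x20,0x16] = 4a 1e b3 ec 4f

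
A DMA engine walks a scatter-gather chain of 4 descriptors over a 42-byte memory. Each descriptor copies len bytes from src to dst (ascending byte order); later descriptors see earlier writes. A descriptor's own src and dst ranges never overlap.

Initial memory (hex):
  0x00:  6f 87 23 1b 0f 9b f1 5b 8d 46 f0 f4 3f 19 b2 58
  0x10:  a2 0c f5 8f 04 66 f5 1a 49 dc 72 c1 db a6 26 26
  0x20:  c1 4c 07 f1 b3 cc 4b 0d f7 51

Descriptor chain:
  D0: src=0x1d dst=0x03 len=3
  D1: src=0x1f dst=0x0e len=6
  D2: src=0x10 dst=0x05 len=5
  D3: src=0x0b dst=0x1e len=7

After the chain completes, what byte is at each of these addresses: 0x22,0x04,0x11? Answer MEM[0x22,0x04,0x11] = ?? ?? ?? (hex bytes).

MEM[0x22,0x04,0x11] = c1 26 07

[0] 0x1d->0x03 len=3 : a6 26 26
[1] 0x1f->0x0e len=6 : 26 c1 4c 07 f1 b3
[2] 0x10->0x05 len=5 : 4c 07 f1 b3 04
[3] 0x0b->0x1e len=7 : f4 3f 19 26 c1 4c 07
query mem[0x22]=0xc1, mem[0x04]=0x26, mem[0x11]=0x07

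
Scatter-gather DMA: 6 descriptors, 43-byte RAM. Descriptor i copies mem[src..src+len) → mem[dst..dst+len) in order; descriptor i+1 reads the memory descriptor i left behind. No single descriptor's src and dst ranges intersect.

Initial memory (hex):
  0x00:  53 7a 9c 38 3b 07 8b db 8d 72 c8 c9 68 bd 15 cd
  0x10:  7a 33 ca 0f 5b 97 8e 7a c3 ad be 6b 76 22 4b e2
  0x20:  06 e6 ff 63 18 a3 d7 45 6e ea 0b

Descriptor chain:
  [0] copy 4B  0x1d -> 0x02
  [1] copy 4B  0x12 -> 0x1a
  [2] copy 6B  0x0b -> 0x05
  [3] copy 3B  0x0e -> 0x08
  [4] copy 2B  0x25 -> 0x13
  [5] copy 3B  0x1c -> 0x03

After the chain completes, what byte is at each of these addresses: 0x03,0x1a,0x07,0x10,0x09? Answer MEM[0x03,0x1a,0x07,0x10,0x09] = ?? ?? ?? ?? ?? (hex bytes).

[0] 0x1d->0x02 len=4 : 22 4b e2 06
[1] 0x12->0x1a len=4 : ca 0f 5b 97
[2] 0x0b->0x05 len=6 : c9 68 bd 15 cd 7a
[3] 0x0e->0x08 len=3 : 15 cd 7a
[4] 0x25->0x13 len=2 : a3 d7
[5] 0x1c->0x03 len=3 : 5b 97 4b
query mem[0x03]=0x5b, mem[0x1a]=0xca, mem[0x07]=0xbd, mem[0x10]=0x7a, mem[0x09]=0xcd

MEM[0x03,0x1a,0x07,0x10,0x09] = 5b ca bd 7a cd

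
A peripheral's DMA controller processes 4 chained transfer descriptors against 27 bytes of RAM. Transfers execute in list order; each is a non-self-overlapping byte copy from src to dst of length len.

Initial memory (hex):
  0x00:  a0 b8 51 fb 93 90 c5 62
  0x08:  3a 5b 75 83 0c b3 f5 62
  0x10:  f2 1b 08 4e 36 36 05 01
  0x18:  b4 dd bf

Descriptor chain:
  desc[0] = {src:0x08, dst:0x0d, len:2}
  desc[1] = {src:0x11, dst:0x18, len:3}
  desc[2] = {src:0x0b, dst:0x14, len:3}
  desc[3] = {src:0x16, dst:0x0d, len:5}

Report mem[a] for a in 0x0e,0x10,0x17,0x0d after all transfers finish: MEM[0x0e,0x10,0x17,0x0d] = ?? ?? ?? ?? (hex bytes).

[0] 0x08->0x0d len=2 : 3a 5b
[1] 0x11->0x18 len=3 : 1b 08 4e
[2] 0x0b->0x14 len=3 : 83 0c 3a
[3] 0x16->0x0d len=5 : 3a 01 1b 08 4e
query mem[0x0e]=0x01, mem[0x10]=0x08, mem[0x17]=0x01, mem[0x0d]=0x3a

MEM[0x0e,0x10,0x17,0x0d] = 01 08 01 3a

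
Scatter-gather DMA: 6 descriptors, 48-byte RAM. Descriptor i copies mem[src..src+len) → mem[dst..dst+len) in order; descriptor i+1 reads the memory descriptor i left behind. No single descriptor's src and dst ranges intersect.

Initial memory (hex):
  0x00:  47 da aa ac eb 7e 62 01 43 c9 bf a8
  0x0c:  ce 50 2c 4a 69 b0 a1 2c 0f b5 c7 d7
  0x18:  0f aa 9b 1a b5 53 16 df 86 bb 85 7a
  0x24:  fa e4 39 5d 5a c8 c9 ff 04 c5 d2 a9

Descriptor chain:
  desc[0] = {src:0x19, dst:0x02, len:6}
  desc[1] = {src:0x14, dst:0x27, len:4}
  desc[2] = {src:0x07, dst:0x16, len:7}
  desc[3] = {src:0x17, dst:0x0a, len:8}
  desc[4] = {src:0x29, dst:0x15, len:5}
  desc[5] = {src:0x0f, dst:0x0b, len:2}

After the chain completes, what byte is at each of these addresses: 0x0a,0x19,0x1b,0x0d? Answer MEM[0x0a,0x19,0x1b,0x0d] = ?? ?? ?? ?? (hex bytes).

D0: mem[0x02..0x07] <- [aa 9b 1a b5 53 16]
D1: mem[0x27..0x2a] <- [0f b5 c7 d7]
D2: mem[0x16..0x1c] <- [16 43 c9 bf a8 ce 50]
D3: mem[0x0a..0x11] <- [43 c9 bf a8 ce 50 53 16]
D4: mem[0x15..0x19] <- [c7 d7 ff 04 c5]
D5: mem[0x0b..0x0c] <- [50 53]
query mem[0x0a]=0x43, mem[0x19]=0xc5, mem[0x1b]=0xce, mem[0x0d]=0xa8

MEM[0x0a,0x19,0x1b,0x0d] = 43 c5 ce a8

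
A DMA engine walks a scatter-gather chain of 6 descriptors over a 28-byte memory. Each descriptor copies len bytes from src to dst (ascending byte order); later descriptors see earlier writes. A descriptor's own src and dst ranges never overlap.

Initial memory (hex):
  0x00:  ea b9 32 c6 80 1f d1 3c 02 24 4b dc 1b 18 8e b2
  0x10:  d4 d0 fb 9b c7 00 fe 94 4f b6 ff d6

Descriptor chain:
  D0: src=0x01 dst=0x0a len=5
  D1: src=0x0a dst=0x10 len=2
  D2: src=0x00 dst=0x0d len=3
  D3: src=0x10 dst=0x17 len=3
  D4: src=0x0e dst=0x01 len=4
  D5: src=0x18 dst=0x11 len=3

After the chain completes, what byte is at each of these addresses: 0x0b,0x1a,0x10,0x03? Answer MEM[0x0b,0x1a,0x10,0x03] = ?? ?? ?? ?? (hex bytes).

#0 dst[0x0a+5] := {0xb9,0x32,0xc6,0x80,0x1f}
#1 dst[0x10+2] := {0xb9,0x32}
#2 dst[0x0d+3] := {0xea,0xb9,0x32}
#3 dst[0x17+3] := {0xb9,0x32,0xfb}
#4 dst[0x01+4] := {0xb9,0x32,0xb9,0x32}
#5 dst[0x11+3] := {0x32,0xfb,0xff}
query mem[0x0b]=0x32, mem[0x1a]=0xff, mem[0x10]=0xb9, mem[0x03]=0xb9

MEM[0x0b,0x1a,0x10,0x03] = 32 ff b9 b9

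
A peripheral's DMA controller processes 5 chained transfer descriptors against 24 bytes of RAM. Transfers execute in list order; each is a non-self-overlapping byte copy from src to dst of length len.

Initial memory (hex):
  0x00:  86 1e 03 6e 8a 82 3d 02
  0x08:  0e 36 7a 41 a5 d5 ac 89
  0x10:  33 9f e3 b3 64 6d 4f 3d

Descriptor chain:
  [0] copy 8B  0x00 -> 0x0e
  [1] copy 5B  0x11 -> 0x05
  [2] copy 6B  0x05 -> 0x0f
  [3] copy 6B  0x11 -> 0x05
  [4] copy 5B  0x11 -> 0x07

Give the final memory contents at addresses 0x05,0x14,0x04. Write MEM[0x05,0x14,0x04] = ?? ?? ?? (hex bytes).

MEM[0x05,0x14,0x04] = 82 7a 8a

  after D0: wrote 8B at 0x0e = 861e036e8a823d02
  after D1: wrote 5B at 0x05 = 6e8a823d02
  after D2: wrote 6B at 0x0f = 6e8a823d027a
  after D3: wrote 6B at 0x05 = 823d027a024f
  after D4: wrote 5B at 0x07 = 823d027a02
query mem[0x05]=0x82, mem[0x14]=0x7a, mem[0x04]=0x8a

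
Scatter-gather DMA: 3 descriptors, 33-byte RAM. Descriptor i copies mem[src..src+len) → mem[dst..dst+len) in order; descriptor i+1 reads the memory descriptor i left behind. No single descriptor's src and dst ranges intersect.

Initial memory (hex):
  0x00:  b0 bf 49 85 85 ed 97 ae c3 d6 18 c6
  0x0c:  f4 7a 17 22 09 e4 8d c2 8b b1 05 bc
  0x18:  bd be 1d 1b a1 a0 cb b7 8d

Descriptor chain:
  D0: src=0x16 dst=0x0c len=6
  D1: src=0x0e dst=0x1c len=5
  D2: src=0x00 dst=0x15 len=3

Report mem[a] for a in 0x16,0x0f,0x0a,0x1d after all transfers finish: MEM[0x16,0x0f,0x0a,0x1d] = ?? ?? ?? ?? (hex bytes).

MEM[0x16,0x0f,0x0a,0x1d] = bf be 18 be

  after D0: wrote 6B at 0x0c = 05bcbdbe1d1b
  after D1: wrote 5B at 0x1c = bdbe1d1b8d
  after D2: wrote 3B at 0x15 = b0bf49
query mem[0x16]=0xbf, mem[0x0f]=0xbe, mem[0x0a]=0x18, mem[0x1d]=0xbe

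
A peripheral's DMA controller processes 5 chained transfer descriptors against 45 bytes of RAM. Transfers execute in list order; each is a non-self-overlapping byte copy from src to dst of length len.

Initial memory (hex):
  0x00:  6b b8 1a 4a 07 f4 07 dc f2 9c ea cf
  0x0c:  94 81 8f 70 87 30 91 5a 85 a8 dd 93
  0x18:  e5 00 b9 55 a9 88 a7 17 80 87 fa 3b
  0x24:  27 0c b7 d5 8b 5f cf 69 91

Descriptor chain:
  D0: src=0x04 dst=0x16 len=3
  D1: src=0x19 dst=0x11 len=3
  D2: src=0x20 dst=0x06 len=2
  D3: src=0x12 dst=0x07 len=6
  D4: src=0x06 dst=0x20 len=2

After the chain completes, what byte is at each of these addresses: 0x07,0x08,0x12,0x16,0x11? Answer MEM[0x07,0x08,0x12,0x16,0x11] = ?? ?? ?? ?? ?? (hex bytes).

D0: mem[0x16..0x18] <- [07 f4 07]
D1: mem[0x11..0x13] <- [00 b9 55]
D2: mem[0x06..0x07] <- [80 87]
D3: mem[0x07..0x0c] <- [b9 55 85 a8 07 f4]
D4: mem[0x20..0x21] <- [80 b9]
query mem[0x07]=0xb9, mem[0x08]=0x55, mem[0x12]=0xb9, mem[0x16]=0x07, mem[0x11]=0x00

MEM[0x07,0x08,0x12,0x16,0x11] = b9 55 b9 07 00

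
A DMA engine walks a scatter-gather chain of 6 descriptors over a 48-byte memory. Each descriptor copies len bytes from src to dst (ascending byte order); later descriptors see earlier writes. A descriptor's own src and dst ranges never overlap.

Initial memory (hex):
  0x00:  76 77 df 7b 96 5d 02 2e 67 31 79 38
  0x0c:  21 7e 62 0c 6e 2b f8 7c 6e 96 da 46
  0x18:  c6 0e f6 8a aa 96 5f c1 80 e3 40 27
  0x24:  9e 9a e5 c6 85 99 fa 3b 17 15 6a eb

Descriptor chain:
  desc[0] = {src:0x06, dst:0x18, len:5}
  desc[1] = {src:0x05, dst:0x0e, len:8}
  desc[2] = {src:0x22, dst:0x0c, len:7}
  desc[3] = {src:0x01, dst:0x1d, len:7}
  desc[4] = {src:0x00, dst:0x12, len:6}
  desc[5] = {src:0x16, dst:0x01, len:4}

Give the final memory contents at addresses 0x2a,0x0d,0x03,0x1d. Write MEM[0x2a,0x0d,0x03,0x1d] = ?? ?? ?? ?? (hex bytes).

MEM[0x2a,0x0d,0x03,0x1d] = fa 27 02 77

[0] 0x06->0x18 len=5 : 02 2e 67 31 79
[1] 0x05->0x0e len=8 : 5d 02 2e 67 31 79 38 21
[2] 0x22->0x0c len=7 : 40 27 9e 9a e5 c6 85
[3] 0x01->0x1d len=7 : 77 df 7b 96 5d 02 2e
[4] 0x00->0x12 len=6 : 76 77 df 7b 96 5d
[5] 0x16->0x01 len=4 : 96 5d 02 2e
query mem[0x2a]=0xfa, mem[0x0d]=0x27, mem[0x03]=0x02, mem[0x1d]=0x77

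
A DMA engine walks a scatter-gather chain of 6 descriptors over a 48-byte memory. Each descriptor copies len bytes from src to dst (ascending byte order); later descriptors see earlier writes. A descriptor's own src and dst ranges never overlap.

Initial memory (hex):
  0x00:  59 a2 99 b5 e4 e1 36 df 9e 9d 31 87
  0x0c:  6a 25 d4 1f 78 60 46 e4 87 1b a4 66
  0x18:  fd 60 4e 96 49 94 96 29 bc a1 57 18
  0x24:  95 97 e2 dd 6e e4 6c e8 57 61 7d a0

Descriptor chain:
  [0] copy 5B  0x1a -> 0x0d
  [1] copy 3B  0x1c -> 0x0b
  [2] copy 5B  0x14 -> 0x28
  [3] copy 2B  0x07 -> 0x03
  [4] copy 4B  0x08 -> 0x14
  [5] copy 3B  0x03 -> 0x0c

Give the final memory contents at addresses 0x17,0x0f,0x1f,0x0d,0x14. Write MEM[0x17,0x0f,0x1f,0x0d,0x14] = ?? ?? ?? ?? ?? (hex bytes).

MEM[0x17,0x0f,0x1f,0x0d,0x14] = 49 49 29 9e 9e

#0 dst[0x0d+5] := {0x4e,0x96,0x49,0x94,0x96}
#1 dst[0x0b+3] := {0x49,0x94,0x96}
#2 dst[0x28+5] := {0x87,0x1b,0xa4,0x66,0xfd}
#3 dst[0x03+2] := {0xdf,0x9e}
#4 dst[0x14+4] := {0x9e,0x9d,0x31,0x49}
#5 dst[0x0c+3] := {0xdf,0x9e,0xe1}
query mem[0x17]=0x49, mem[0x0f]=0x49, mem[0x1f]=0x29, mem[0x0d]=0x9e, mem[0x14]=0x9e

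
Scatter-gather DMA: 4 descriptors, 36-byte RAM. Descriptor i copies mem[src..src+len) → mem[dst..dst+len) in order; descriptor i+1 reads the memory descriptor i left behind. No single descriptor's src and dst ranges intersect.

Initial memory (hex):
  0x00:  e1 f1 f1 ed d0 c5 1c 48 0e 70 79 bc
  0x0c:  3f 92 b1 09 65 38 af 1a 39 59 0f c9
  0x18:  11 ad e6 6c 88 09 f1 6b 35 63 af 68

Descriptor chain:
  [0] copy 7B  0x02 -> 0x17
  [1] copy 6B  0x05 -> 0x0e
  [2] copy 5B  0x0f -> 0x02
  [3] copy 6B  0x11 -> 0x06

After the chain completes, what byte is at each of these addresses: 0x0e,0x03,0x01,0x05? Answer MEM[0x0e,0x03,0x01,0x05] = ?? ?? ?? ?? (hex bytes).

MEM[0x0e,0x03,0x01,0x05] = c5 48 f1 70

#0 dst[0x17+7] := {0xf1,0xed,0xd0,0xc5,0x1c,0x48,0x0e}
#1 dst[0x0e+6] := {0xc5,0x1c,0x48,0x0e,0x70,0x79}
#2 dst[0x02+5] := {0x1c,0x48,0x0e,0x70,0x79}
#3 dst[0x06+6] := {0x0e,0x70,0x79,0x39,0x59,0x0f}
query mem[0x0e]=0xc5, mem[0x03]=0x48, mem[0x01]=0xf1, mem[0x05]=0x70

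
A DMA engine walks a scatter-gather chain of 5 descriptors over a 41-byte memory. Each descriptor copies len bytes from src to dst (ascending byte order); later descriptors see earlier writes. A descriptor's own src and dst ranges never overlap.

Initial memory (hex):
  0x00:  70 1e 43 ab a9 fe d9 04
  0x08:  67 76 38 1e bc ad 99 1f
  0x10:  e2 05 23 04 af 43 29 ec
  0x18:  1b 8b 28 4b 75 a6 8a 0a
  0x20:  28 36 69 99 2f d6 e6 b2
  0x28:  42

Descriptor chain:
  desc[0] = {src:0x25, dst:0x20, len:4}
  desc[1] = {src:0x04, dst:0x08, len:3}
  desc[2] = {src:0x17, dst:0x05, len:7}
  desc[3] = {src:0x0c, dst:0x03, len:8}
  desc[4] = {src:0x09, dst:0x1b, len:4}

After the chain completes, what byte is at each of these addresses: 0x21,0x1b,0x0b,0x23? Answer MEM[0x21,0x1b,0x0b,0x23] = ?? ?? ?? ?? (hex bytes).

MEM[0x21,0x1b,0x0b,0x23] = e6 23 a6 42

  after D0: wrote 4B at 0x20 = d6e6b242
  after D1: wrote 3B at 0x08 = a9fed9
  after D2: wrote 7B at 0x05 = ec1b8b284b75a6
  after D3: wrote 8B at 0x03 = bcad991fe2052304
  after D4: wrote 4B at 0x1b = 2304a6bc
query mem[0x21]=0xe6, mem[0x1b]=0x23, mem[0x0b]=0xa6, mem[0x23]=0x42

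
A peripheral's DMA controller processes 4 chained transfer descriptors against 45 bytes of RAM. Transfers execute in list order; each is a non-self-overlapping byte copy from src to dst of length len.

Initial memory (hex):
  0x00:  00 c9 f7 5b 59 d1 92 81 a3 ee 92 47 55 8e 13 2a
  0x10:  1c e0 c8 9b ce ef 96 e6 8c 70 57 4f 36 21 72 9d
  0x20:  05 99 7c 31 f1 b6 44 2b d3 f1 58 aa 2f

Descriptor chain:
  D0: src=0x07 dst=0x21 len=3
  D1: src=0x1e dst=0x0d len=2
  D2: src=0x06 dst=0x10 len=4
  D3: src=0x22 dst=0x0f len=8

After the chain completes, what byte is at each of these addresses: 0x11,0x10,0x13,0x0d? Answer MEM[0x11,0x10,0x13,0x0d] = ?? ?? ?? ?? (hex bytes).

  after D0: wrote 3B at 0x21 = 81a3ee
  after D1: wrote 2B at 0x0d = 729d
  after D2: wrote 4B at 0x10 = 9281a3ee
  after D3: wrote 8B at 0x0f = a3eef1b6442bd3f1
query mem[0x11]=0xf1, mem[0x10]=0xee, mem[0x13]=0x44, mem[0x0d]=0x72

MEM[0x11,0x10,0x13,0x0d] = f1 ee 44 72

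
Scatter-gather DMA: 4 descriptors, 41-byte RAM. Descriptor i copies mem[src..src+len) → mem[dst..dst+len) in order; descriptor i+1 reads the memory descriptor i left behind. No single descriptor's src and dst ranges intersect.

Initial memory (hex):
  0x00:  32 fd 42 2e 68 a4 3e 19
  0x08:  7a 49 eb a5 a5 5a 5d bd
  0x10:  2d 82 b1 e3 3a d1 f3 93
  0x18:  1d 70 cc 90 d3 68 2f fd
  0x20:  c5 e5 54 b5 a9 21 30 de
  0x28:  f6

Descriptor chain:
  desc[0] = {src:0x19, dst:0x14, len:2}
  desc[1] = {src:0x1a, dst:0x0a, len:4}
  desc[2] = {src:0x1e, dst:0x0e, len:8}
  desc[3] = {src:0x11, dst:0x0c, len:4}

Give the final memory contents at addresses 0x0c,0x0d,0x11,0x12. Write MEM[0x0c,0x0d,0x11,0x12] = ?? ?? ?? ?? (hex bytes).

[0] 0x19->0x14 len=2 : 70 cc
[1] 0x1a->0x0a len=4 : cc 90 d3 68
[2] 0x1e->0x0e len=8 : 2f fd c5 e5 54 b5 a9 21
[3] 0x11->0x0c len=4 : e5 54 b5 a9
query mem[0x0c]=0xe5, mem[0x0d]=0x54, mem[0x11]=0xe5, mem[0x12]=0x54

MEM[0x0c,0x0d,0x11,0x12] = e5 54 e5 54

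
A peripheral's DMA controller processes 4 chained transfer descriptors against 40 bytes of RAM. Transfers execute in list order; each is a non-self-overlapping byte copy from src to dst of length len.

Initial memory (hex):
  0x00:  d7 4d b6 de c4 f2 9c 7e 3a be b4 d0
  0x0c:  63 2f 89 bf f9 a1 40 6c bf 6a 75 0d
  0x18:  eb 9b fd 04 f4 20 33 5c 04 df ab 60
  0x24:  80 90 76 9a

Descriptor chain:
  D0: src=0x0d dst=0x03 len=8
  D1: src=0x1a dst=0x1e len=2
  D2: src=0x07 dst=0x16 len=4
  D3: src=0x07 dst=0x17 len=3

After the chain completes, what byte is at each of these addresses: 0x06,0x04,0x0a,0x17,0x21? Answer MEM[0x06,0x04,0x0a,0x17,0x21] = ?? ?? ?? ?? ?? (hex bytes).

MEM[0x06,0x04,0x0a,0x17,0x21] = f9 89 bf a1 df

D0: mem[0x03..0x0a] <- [2f 89 bf f9 a1 40 6c bf]
D1: mem[0x1e..0x1f] <- [fd 04]
D2: mem[0x16..0x19] <- [a1 40 6c bf]
D3: mem[0x17..0x19] <- [a1 40 6c]
query mem[0x06]=0xf9, mem[0x04]=0x89, mem[0x0a]=0xbf, mem[0x17]=0xa1, mem[0x21]=0xdf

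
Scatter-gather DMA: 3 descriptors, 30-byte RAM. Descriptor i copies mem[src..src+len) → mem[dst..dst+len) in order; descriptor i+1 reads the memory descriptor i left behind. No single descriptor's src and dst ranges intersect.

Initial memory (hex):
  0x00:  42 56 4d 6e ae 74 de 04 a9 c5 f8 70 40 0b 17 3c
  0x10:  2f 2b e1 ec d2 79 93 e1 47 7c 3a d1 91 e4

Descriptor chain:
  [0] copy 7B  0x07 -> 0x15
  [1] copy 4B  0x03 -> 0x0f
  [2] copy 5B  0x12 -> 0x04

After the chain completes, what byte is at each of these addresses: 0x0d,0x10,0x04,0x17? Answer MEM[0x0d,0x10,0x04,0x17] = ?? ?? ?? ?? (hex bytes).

D0: mem[0x15..0x1b] <- [04 a9 c5 f8 70 40 0b]
D1: mem[0x0f..0x12] <- [6e ae 74 de]
D2: mem[0x04..0x08] <- [de ec d2 04 a9]
query mem[0x0d]=0x0b, mem[0x10]=0xae, mem[0x04]=0xde, mem[0x17]=0xc5

MEM[0x0d,0x10,0x04,0x17] = 0b ae de c5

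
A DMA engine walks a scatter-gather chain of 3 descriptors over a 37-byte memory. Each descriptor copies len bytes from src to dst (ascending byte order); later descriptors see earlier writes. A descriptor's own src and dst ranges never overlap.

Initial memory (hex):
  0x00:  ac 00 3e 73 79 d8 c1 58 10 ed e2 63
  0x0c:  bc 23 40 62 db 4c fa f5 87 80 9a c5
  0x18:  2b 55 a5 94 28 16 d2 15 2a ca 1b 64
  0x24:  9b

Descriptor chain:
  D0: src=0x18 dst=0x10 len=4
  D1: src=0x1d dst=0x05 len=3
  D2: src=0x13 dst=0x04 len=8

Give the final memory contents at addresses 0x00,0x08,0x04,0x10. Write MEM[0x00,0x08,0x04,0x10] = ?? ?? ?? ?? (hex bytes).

#0 dst[0x10+4] := {0x2b,0x55,0xa5,0x94}
#1 dst[0x05+3] := {0x16,0xd2,0x15}
#2 dst[0x04+8] := {0x94,0x87,0x80,0x9a,0xc5,0x2b,0x55,0xa5}
query mem[0x00]=0xac, mem[0x08]=0xc5, mem[0x04]=0x94, mem[0x10]=0x2b

MEM[0x00,0x08,0x04,0x10] = ac c5 94 2b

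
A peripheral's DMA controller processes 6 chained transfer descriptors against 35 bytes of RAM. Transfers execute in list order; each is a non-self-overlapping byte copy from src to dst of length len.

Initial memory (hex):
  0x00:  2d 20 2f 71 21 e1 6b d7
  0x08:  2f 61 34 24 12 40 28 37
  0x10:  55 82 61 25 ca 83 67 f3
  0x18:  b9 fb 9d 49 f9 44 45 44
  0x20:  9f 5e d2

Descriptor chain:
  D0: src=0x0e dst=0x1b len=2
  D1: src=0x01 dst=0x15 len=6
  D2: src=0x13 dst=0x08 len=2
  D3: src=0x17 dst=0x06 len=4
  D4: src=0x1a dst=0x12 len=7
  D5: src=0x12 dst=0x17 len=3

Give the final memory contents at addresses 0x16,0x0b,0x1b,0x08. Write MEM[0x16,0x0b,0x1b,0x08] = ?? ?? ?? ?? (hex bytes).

D0: mem[0x1b..0x1c] <- [28 37]
D1: mem[0x15..0x1a] <- [20 2f 71 21 e1 6b]
D2: mem[0x08..0x09] <- [25 ca]
D3: mem[0x06..0x09] <- [71 21 e1 6b]
D4: mem[0x12..0x18] <- [6b 28 37 44 45 44 9f]
D5: mem[0x17..0x19] <- [6b 28 37]
query mem[0x16]=0x45, mem[0x0b]=0x24, mem[0x1b]=0x28, mem[0x08]=0xe1

MEM[0x16,0x0b,0x1b,0x08] = 45 24 28 e1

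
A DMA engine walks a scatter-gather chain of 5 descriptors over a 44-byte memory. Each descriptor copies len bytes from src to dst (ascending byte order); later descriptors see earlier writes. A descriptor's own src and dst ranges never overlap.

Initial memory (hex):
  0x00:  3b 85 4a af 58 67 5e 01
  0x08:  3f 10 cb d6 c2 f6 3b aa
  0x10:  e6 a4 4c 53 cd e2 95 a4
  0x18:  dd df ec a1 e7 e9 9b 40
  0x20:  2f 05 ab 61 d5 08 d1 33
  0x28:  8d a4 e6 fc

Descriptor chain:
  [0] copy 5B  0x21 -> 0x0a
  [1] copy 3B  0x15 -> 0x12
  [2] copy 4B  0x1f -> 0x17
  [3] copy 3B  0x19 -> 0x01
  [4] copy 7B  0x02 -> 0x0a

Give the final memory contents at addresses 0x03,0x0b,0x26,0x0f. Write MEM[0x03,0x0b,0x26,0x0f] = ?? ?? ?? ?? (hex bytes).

  after D0: wrote 5B at 0x0a = 05ab61d508
  after D1: wrote 3B at 0x12 = e295a4
  after D2: wrote 4B at 0x17 = 402f05ab
  after D3: wrote 3B at 0x01 = 05aba1
  after D4: wrote 7B at 0x0a = aba158675e013f
query mem[0x03]=0xa1, mem[0x0b]=0xa1, mem[0x26]=0xd1, mem[0x0f]=0x01

MEM[0x03,0x0b,0x26,0x0f] = a1 a1 d1 01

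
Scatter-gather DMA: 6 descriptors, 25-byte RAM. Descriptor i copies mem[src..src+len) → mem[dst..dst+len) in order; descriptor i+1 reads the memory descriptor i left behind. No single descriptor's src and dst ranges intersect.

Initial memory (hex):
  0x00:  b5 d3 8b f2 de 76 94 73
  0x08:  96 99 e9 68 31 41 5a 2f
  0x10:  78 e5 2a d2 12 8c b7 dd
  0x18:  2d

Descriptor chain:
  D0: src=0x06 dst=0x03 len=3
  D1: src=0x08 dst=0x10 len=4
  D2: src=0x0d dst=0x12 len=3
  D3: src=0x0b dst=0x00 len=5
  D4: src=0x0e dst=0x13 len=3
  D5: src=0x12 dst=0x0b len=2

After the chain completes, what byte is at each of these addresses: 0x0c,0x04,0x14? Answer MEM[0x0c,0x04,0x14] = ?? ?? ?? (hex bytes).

[0] 0x06->0x03 len=3 : 94 73 96
[1] 0x08->0x10 len=4 : 96 99 e9 68
[2] 0x0d->0x12 len=3 : 41 5a 2f
[3] 0x0b->0x00 len=5 : 68 31 41 5a 2f
[4] 0x0e->0x13 len=3 : 5a 2f 96
[5] 0x12->0x0b len=2 : 41 5a
query mem[0x0c]=0x5a, mem[0x04]=0x2f, mem[0x14]=0x2f

MEM[0x0c,0x04,0x14] = 5a 2f 2f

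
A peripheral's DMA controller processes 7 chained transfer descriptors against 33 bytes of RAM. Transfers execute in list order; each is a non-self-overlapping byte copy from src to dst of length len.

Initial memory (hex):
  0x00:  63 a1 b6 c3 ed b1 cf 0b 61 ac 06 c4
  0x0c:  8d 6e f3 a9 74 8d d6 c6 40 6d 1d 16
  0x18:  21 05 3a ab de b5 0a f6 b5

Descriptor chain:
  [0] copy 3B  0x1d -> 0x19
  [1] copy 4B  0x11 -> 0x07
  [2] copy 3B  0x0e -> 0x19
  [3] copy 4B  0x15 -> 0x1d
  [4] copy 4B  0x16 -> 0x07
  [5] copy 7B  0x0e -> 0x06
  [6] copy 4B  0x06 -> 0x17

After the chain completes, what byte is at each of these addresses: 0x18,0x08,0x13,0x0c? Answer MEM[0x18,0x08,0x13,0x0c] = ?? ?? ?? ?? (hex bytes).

[0] 0x1d->0x19 len=3 : b5 0a f6
[1] 0x11->0x07 len=4 : 8d d6 c6 40
[2] 0x0e->0x19 len=3 : f3 a9 74
[3] 0x15->0x1d len=4 : 6d 1d 16 21
[4] 0x16->0x07 len=4 : 1d 16 21 f3
[5] 0x0e->0x06 len=7 : f3 a9 74 8d d6 c6 40
[6] 0x06->0x17 len=4 : f3 a9 74 8d
query mem[0x18]=0xa9, mem[0x08]=0x74, mem[0x13]=0xc6, mem[0x0c]=0x40

MEM[0x18,0x08,0x13,0x0c] = a9 74 c6 40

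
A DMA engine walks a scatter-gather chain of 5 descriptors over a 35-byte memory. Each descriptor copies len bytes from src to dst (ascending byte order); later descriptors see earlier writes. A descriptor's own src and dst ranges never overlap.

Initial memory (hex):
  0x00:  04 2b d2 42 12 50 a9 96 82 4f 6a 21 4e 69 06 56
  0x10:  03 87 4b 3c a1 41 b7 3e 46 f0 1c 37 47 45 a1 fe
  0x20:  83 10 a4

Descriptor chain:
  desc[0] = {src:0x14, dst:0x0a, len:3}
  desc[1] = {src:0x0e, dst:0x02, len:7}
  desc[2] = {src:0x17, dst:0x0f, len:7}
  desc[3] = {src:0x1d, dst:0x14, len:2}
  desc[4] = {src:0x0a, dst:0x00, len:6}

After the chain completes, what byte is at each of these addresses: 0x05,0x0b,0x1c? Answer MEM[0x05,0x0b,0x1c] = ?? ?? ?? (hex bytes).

#0 dst[0x0a+3] := {0xa1,0x41,0xb7}
#1 dst[0x02+7] := {0x06,0x56,0x03,0x87,0x4b,0x3c,0xa1}
#2 dst[0x0f+7] := {0x3e,0x46,0xf0,0x1c,0x37,0x47,0x45}
#3 dst[0x14+2] := {0x45,0xa1}
#4 dst[0x00+6] := {0xa1,0x41,0xb7,0x69,0x06,0x3e}
query mem[0x05]=0x3e, mem[0x0b]=0x41, mem[0x1c]=0x47

MEM[0x05,0x0b,0x1c] = 3e 41 47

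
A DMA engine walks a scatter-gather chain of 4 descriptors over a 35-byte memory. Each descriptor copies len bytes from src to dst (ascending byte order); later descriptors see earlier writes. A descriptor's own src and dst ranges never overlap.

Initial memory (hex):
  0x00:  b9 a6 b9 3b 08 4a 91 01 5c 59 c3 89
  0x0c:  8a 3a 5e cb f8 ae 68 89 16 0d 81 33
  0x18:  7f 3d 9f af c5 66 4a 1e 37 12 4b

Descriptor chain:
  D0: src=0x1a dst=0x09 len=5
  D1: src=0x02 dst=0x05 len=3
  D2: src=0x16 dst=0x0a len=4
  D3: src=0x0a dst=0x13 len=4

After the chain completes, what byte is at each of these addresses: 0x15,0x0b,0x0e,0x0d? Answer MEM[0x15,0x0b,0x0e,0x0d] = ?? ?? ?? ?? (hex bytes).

MEM[0x15,0x0b,0x0e,0x0d] = 7f 33 5e 3d

  after D0: wrote 5B at 0x09 = 9fafc5664a
  after D1: wrote 3B at 0x05 = b93b08
  after D2: wrote 4B at 0x0a = 81337f3d
  after D3: wrote 4B at 0x13 = 81337f3d
query mem[0x15]=0x7f, mem[0x0b]=0x33, mem[0x0e]=0x5e, mem[0x0d]=0x3d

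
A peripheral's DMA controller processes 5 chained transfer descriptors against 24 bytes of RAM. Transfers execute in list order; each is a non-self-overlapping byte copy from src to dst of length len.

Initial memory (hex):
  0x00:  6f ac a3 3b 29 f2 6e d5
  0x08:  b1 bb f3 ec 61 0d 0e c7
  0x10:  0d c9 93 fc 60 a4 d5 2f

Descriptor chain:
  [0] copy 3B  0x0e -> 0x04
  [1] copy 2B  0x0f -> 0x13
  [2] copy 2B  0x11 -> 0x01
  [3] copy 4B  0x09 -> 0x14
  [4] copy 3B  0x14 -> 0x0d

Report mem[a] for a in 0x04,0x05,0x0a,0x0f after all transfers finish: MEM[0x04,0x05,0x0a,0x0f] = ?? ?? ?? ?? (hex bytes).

[0] 0x0e->0x04 len=3 : 0e c7 0d
[1] 0x0f->0x13 len=2 : c7 0d
[2] 0x11->0x01 len=2 : c9 93
[3] 0x09->0x14 len=4 : bb f3 ec 61
[4] 0x14->0x0d len=3 : bb f3 ec
query mem[0x04]=0x0e, mem[0x05]=0xc7, mem[0x0a]=0xf3, mem[0x0f]=0xec

MEM[0x04,0x05,0x0a,0x0f] = 0e c7 f3 ec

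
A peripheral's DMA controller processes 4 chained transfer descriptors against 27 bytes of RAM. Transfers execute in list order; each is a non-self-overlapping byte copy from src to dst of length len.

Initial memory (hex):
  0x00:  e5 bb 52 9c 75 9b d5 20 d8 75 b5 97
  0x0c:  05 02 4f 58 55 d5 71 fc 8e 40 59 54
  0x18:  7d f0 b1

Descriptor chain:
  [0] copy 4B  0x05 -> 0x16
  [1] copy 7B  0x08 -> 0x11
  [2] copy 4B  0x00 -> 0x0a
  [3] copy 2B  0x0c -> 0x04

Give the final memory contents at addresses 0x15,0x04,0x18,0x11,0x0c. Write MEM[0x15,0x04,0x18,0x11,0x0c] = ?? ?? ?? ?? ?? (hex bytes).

MEM[0x15,0x04,0x18,0x11,0x0c] = 05 52 20 d8 52

[0] 0x05->0x16 len=4 : 9b d5 20 d8
[1] 0x08->0x11 len=7 : d8 75 b5 97 05 02 4f
[2] 0x00->0x0a len=4 : e5 bb 52 9c
[3] 0x0c->0x04 len=2 : 52 9c
query mem[0x15]=0x05, mem[0x04]=0x52, mem[0x18]=0x20, mem[0x11]=0xd8, mem[0x0c]=0x52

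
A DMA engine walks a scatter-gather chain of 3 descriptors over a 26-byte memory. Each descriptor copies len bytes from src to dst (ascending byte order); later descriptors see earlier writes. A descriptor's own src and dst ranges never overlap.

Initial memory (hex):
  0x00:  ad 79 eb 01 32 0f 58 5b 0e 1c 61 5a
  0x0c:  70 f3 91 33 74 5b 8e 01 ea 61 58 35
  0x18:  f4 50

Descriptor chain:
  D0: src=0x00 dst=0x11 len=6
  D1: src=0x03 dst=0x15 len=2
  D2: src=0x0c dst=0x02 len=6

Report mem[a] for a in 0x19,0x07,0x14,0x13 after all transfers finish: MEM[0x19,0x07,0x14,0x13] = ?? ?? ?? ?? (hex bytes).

[0] 0x00->0x11 len=6 : ad 79 eb 01 32 0f
[1] 0x03->0x15 len=2 : 01 32
[2] 0x0c->0x02 len=6 : 70 f3 91 33 74 ad
query mem[0x19]=0x50, mem[0x07]=0xad, mem[0x14]=0x01, mem[0x13]=0xeb

MEM[0x19,0x07,0x14,0x13] = 50 ad 01 eb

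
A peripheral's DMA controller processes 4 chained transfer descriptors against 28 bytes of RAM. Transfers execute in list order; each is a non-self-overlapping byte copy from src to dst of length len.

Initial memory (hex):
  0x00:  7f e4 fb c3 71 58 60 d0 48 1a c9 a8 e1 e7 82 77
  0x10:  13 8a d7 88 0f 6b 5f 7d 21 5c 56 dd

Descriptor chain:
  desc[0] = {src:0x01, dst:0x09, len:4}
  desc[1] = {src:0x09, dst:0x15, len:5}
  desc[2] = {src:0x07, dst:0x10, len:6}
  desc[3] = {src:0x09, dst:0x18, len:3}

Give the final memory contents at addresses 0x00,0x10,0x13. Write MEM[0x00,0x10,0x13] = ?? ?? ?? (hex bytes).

[0] 0x01->0x09 len=4 : e4 fb c3 71
[1] 0x09->0x15 len=5 : e4 fb c3 71 e7
[2] 0x07->0x10 len=6 : d0 48 e4 fb c3 71
[3] 0x09->0x18 len=3 : e4 fb c3
query mem[0x00]=0x7f, mem[0x10]=0xd0, mem[0x13]=0xfb

MEM[0x00,0x10,0x13] = 7f d0 fb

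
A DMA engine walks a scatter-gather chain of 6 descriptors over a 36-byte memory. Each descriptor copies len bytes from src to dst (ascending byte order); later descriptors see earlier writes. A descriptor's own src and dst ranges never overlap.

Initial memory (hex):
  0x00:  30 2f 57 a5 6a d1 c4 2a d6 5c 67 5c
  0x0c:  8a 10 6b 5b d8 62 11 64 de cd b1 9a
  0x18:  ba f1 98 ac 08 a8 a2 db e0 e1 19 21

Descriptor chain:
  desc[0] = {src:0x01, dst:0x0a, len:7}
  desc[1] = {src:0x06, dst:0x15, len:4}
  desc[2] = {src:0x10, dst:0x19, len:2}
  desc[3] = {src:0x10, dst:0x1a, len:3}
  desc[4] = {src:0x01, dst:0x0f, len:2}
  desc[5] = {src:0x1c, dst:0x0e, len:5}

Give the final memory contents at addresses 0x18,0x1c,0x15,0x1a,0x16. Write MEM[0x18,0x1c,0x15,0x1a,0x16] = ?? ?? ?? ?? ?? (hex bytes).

#0 dst[0x0a+7] := {0x2f,0x57,0xa5,0x6a,0xd1,0xc4,0x2a}
#1 dst[0x15+4] := {0xc4,0x2a,0xd6,0x5c}
#2 dst[0x19+2] := {0x2a,0x62}
#3 dst[0x1a+3] := {0x2a,0x62,0x11}
#4 dst[0x0f+2] := {0x2f,0x57}
#5 dst[0x0e+5] := {0x11,0xa8,0xa2,0xdb,0xe0}
query mem[0x18]=0x5c, mem[0x1c]=0x11, mem[0x15]=0xc4, mem[0x1a]=0x2a, mem[0x16]=0x2a

MEM[0x18,0x1c,0x15,0x1a,0x16] = 5c 11 c4 2a 2a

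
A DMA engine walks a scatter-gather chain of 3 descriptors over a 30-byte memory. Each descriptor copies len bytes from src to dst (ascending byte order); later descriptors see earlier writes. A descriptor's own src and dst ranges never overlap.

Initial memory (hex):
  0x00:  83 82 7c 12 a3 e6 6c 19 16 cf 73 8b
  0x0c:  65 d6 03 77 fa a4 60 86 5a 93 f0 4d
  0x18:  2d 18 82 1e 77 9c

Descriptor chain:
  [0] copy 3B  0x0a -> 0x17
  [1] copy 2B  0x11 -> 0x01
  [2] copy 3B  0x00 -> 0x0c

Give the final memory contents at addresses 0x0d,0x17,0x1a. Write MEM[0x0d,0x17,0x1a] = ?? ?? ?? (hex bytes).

  after D0: wrote 3B at 0x17 = 738b65
  after D1: wrote 2B at 0x01 = a460
  after D2: wrote 3B at 0x0c = 83a460
query mem[0x0d]=0xa4, mem[0x17]=0x73, mem[0x1a]=0x82

MEM[0x0d,0x17,0x1a] = a4 73 82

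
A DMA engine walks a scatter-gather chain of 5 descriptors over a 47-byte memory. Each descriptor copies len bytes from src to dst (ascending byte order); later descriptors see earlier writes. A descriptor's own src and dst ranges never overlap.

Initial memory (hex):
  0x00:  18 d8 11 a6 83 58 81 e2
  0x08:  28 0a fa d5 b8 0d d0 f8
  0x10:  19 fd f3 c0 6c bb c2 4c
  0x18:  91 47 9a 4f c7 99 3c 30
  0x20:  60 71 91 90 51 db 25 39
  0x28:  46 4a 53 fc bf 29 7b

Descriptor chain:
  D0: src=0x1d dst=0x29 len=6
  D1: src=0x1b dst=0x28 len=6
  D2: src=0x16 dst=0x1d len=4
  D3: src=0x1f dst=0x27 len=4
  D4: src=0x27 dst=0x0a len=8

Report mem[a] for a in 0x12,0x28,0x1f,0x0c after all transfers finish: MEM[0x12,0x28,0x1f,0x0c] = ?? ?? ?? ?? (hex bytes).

MEM[0x12,0x28,0x1f,0x0c] = f3 47 91 71

D0: mem[0x29..0x2e] <- [99 3c 30 60 71 91]
D1: mem[0x28..0x2d] <- [4f c7 99 3c 30 60]
D2: mem[0x1d..0x20] <- [c2 4c 91 47]
D3: mem[0x27..0x2a] <- [91 47 71 91]
D4: mem[0x0a..0x11] <- [91 47 71 91 3c 30 60 91]
query mem[0x12]=0xf3, mem[0x28]=0x47, mem[0x1f]=0x91, mem[0x0c]=0x71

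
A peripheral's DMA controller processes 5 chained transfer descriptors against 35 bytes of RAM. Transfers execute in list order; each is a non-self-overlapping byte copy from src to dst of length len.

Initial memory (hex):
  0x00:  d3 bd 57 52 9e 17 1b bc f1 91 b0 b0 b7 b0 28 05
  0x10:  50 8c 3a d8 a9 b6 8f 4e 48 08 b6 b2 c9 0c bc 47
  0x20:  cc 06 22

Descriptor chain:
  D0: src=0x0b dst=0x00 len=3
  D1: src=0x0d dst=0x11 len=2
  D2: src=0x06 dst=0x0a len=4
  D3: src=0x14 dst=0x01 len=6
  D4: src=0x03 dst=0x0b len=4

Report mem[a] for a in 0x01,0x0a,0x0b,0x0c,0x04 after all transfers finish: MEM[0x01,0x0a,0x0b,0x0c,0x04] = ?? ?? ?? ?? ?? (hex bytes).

#0 dst[0x00+3] := {0xb0,0xb7,0xb0}
#1 dst[0x11+2] := {0xb0,0x28}
#2 dst[0x0a+4] := {0x1b,0xbc,0xf1,0x91}
#3 dst[0x01+6] := {0xa9,0xb6,0x8f,0x4e,0x48,0x08}
#4 dst[0x0b+4] := {0x8f,0x4e,0x48,0x08}
query mem[0x01]=0xa9, mem[0x0a]=0x1b, mem[0x0b]=0x8f, mem[0x0c]=0x4e, mem[0x04]=0x4e

MEM[0x01,0x0a,0x0b,0x0c,0x04] = a9 1b 8f 4e 4e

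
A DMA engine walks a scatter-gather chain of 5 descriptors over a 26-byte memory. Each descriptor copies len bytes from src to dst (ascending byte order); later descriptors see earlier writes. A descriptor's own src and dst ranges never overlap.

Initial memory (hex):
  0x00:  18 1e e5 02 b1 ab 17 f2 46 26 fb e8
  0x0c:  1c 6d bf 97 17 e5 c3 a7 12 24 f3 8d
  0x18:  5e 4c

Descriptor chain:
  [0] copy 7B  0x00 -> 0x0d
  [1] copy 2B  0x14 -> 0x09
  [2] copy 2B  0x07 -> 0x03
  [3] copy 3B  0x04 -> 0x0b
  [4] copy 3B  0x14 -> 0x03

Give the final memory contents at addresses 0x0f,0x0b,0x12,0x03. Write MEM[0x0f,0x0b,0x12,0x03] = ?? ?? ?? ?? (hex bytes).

MEM[0x0f,0x0b,0x12,0x03] = e5 46 ab 12

[0] 0x00->0x0d len=7 : 18 1e e5 02 b1 ab 17
[1] 0x14->0x09 len=2 : 12 24
[2] 0x07->0x03 len=2 : f2 46
[3] 0x04->0x0b len=3 : 46 ab 17
[4] 0x14->0x03 len=3 : 12 24 f3
query mem[0x0f]=0xe5, mem[0x0b]=0x46, mem[0x12]=0xab, mem[0x03]=0x12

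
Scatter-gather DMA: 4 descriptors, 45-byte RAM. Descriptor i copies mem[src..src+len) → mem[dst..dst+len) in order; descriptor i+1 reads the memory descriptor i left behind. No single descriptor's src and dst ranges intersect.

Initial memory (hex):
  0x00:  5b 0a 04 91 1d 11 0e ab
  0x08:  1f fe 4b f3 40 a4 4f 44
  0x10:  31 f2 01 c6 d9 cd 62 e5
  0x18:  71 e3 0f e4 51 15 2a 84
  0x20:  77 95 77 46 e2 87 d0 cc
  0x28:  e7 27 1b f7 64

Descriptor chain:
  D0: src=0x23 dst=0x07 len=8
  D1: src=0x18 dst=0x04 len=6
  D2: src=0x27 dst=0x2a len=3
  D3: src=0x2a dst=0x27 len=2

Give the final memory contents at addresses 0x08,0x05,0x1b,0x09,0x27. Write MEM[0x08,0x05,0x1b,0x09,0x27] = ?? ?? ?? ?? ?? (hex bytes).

MEM[0x08,0x05,0x1b,0x09,0x27] = 51 e3 e4 15 cc

D0: mem[0x07..0x0e] <- [46 e2 87 d0 cc e7 27 1b]
D1: mem[0x04..0x09] <- [71 e3 0f e4 51 15]
D2: mem[0x2a..0x2c] <- [cc e7 27]
D3: mem[0x27..0x28] <- [cc e7]
query mem[0x08]=0x51, mem[0x05]=0xe3, mem[0x1b]=0xe4, mem[0x09]=0x15, mem[0x27]=0xcc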